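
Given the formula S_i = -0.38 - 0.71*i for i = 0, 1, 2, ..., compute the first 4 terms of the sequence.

This is an arithmetic sequence.
i=0: S_0 = -0.38 + -0.71*0 = -0.38
i=1: S_1 = -0.38 + -0.71*1 = -1.09
i=2: S_2 = -0.38 + -0.71*2 = -1.8
i=3: S_3 = -0.38 + -0.71*3 = -2.51
The first 4 terms are: [-0.38, -1.09, -1.8, -2.51]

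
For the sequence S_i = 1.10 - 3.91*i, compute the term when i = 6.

S_6 = 1.1 + -3.91*6 = 1.1 + -23.46 = -22.36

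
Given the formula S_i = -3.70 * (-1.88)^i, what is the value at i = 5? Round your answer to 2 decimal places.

S_5 = -3.7 * (-1.88)^5 ≈ -3.7 * -23.4849 ≈ 86.89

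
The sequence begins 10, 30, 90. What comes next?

Ratios: 30 / 10 = 3.0
This is a geometric sequence with common ratio r = 3.
Next term = 90 * 3 = 270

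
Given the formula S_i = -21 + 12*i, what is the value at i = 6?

S_6 = -21 + 12*6 = -21 + 72 = 51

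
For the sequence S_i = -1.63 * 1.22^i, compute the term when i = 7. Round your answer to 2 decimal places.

S_7 = -1.63 * 1.22^7 ≈ -1.63 * 4.0227 ≈ -6.56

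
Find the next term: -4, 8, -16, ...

Ratios: 8 / -4 = -2.0
This is a geometric sequence with common ratio r = -2.
Next term = -16 * -2 = 32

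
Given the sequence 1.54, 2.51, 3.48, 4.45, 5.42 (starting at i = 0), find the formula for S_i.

Check differences: 2.51 - 1.54 = 0.97
3.48 - 2.51 = 0.97
Common difference d = 0.97.
First term a = 1.54.
Formula: S_i = 1.54 + 0.97*i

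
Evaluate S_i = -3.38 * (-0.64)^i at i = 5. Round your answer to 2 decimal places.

S_5 = -3.38 * (-0.64)^5 ≈ -3.38 * -0.1074 ≈ 0.36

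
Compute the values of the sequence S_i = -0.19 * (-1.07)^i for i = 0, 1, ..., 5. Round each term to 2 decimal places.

This is a geometric sequence.
i=0: S_0 = -0.19 * (-1.07)^0 = -0.19
i=1: S_1 = -0.19 * (-1.07)^1 ≈ 0.2
i=2: S_2 = -0.19 * (-1.07)^2 ≈ -0.22
i=3: S_3 = -0.19 * (-1.07)^3 ≈ 0.23
i=4: S_4 = -0.19 * (-1.07)^4 ≈ -0.25
i=5: S_5 = -0.19 * (-1.07)^5 ≈ 0.27
The first 6 terms are: [-0.19, 0.2, -0.22, 0.23, -0.25, 0.27]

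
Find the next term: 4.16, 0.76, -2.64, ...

Differences: 0.76 - 4.16 = -3.4
This is an arithmetic sequence with common difference d = -3.4.
Next term = -2.64 + -3.4 = -6.04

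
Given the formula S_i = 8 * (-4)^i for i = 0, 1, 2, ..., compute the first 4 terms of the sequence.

This is a geometric sequence.
i=0: S_0 = 8 * (-4)^0 = 8
i=1: S_1 = 8 * (-4)^1 = -32
i=2: S_2 = 8 * (-4)^2 = 128
i=3: S_3 = 8 * (-4)^3 = -512
The first 4 terms are: [8, -32, 128, -512]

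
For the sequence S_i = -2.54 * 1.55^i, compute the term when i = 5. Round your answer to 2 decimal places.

S_5 = -2.54 * 1.55^5 ≈ -2.54 * 8.9466 ≈ -22.72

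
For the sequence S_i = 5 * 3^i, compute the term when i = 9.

S_9 = 5 * 3^9 = 5 * 19683 = 98415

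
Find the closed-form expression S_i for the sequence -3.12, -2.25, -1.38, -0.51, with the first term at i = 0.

Check differences: -2.25 - -3.12 = 0.87
-1.38 - -2.25 = 0.87
Common difference d = 0.87.
First term a = -3.12.
Formula: S_i = -3.12 + 0.87*i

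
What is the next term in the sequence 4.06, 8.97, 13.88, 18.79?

Differences: 8.97 - 4.06 = 4.91
This is an arithmetic sequence with common difference d = 4.91.
Next term = 18.79 + 4.91 = 23.7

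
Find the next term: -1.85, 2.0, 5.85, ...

Differences: 2.0 - -1.85 = 3.85
This is an arithmetic sequence with common difference d = 3.85.
Next term = 5.85 + 3.85 = 9.7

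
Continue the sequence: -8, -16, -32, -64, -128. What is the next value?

Ratios: -16 / -8 = 2.0
This is a geometric sequence with common ratio r = 2.
Next term = -128 * 2 = -256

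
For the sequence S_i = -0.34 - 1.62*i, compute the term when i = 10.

S_10 = -0.34 + -1.62*10 = -0.34 + -16.2 = -16.54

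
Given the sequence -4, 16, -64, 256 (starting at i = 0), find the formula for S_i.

Check ratios: 16 / -4 = -4.0
Common ratio r = -4.
First term a = -4.
Formula: S_i = -4 * (-4)^i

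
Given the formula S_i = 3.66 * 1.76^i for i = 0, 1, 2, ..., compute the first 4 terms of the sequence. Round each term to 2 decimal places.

This is a geometric sequence.
i=0: S_0 = 3.66 * 1.76^0 = 3.66
i=1: S_1 = 3.66 * 1.76^1 ≈ 6.44
i=2: S_2 = 3.66 * 1.76^2 ≈ 11.34
i=3: S_3 = 3.66 * 1.76^3 ≈ 19.95
The first 4 terms are: [3.66, 6.44, 11.34, 19.95]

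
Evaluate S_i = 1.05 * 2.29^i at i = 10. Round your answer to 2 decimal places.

S_10 = 1.05 * 2.29^10 ≈ 1.05 * 3966.0193 ≈ 4164.32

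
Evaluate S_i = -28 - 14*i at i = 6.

S_6 = -28 + -14*6 = -28 + -84 = -112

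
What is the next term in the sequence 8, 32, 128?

Ratios: 32 / 8 = 4.0
This is a geometric sequence with common ratio r = 4.
Next term = 128 * 4 = 512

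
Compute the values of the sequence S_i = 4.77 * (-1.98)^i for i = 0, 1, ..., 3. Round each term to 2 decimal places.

This is a geometric sequence.
i=0: S_0 = 4.77 * (-1.98)^0 = 4.77
i=1: S_1 = 4.77 * (-1.98)^1 ≈ -9.44
i=2: S_2 = 4.77 * (-1.98)^2 ≈ 18.7
i=3: S_3 = 4.77 * (-1.98)^3 ≈ -37.03
The first 4 terms are: [4.77, -9.44, 18.7, -37.03]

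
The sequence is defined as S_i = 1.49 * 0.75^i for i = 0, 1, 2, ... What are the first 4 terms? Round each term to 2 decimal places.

This is a geometric sequence.
i=0: S_0 = 1.49 * 0.75^0 = 1.49
i=1: S_1 = 1.49 * 0.75^1 ≈ 1.12
i=2: S_2 = 1.49 * 0.75^2 ≈ 0.84
i=3: S_3 = 1.49 * 0.75^3 ≈ 0.63
The first 4 terms are: [1.49, 1.12, 0.84, 0.63]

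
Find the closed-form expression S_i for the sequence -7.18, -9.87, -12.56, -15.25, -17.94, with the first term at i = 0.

Check differences: -9.87 - -7.18 = -2.69
-12.56 - -9.87 = -2.69
Common difference d = -2.69.
First term a = -7.18.
Formula: S_i = -7.18 - 2.69*i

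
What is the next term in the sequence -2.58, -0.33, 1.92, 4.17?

Differences: -0.33 - -2.58 = 2.25
This is an arithmetic sequence with common difference d = 2.25.
Next term = 4.17 + 2.25 = 6.42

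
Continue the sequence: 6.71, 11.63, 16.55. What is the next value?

Differences: 11.63 - 6.71 = 4.92
This is an arithmetic sequence with common difference d = 4.92.
Next term = 16.55 + 4.92 = 21.47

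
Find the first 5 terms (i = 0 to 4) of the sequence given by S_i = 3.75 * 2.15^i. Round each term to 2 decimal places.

This is a geometric sequence.
i=0: S_0 = 3.75 * 2.15^0 = 3.75
i=1: S_1 = 3.75 * 2.15^1 ≈ 8.06
i=2: S_2 = 3.75 * 2.15^2 ≈ 17.33
i=3: S_3 = 3.75 * 2.15^3 ≈ 37.27
i=4: S_4 = 3.75 * 2.15^4 ≈ 80.13
The first 5 terms are: [3.75, 8.06, 17.33, 37.27, 80.13]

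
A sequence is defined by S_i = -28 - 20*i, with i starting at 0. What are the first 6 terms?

This is an arithmetic sequence.
i=0: S_0 = -28 + -20*0 = -28
i=1: S_1 = -28 + -20*1 = -48
i=2: S_2 = -28 + -20*2 = -68
i=3: S_3 = -28 + -20*3 = -88
i=4: S_4 = -28 + -20*4 = -108
i=5: S_5 = -28 + -20*5 = -128
The first 6 terms are: [-28, -48, -68, -88, -108, -128]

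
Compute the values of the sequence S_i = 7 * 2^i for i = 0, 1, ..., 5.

This is a geometric sequence.
i=0: S_0 = 7 * 2^0 = 7
i=1: S_1 = 7 * 2^1 = 14
i=2: S_2 = 7 * 2^2 = 28
i=3: S_3 = 7 * 2^3 = 56
i=4: S_4 = 7 * 2^4 = 112
i=5: S_5 = 7 * 2^5 = 224
The first 6 terms are: [7, 14, 28, 56, 112, 224]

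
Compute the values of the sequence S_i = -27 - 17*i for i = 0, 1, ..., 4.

This is an arithmetic sequence.
i=0: S_0 = -27 + -17*0 = -27
i=1: S_1 = -27 + -17*1 = -44
i=2: S_2 = -27 + -17*2 = -61
i=3: S_3 = -27 + -17*3 = -78
i=4: S_4 = -27 + -17*4 = -95
The first 5 terms are: [-27, -44, -61, -78, -95]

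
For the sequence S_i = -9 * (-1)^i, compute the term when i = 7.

S_7 = -9 * (-1)^7 = -9 * -1 = 9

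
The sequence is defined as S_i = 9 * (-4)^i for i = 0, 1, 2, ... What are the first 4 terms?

This is a geometric sequence.
i=0: S_0 = 9 * (-4)^0 = 9
i=1: S_1 = 9 * (-4)^1 = -36
i=2: S_2 = 9 * (-4)^2 = 144
i=3: S_3 = 9 * (-4)^3 = -576
The first 4 terms are: [9, -36, 144, -576]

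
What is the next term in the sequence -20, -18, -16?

Differences: -18 - -20 = 2
This is an arithmetic sequence with common difference d = 2.
Next term = -16 + 2 = -14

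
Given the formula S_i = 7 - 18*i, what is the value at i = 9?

S_9 = 7 + -18*9 = 7 + -162 = -155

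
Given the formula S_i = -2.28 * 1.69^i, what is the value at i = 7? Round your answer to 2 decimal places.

S_7 = -2.28 * 1.69^7 ≈ -2.28 * 39.3738 ≈ -89.77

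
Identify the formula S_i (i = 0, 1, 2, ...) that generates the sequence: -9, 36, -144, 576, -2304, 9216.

Check ratios: 36 / -9 = -4.0
Common ratio r = -4.
First term a = -9.
Formula: S_i = -9 * (-4)^i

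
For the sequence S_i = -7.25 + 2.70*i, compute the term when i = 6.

S_6 = -7.25 + 2.7*6 = -7.25 + 16.2 = 8.95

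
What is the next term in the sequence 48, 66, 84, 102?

Differences: 66 - 48 = 18
This is an arithmetic sequence with common difference d = 18.
Next term = 102 + 18 = 120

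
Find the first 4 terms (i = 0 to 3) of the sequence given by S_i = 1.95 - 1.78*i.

This is an arithmetic sequence.
i=0: S_0 = 1.95 + -1.78*0 = 1.95
i=1: S_1 = 1.95 + -1.78*1 = 0.17
i=2: S_2 = 1.95 + -1.78*2 = -1.61
i=3: S_3 = 1.95 + -1.78*3 = -3.39
The first 4 terms are: [1.95, 0.17, -1.61, -3.39]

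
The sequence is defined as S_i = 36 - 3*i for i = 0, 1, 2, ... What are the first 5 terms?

This is an arithmetic sequence.
i=0: S_0 = 36 + -3*0 = 36
i=1: S_1 = 36 + -3*1 = 33
i=2: S_2 = 36 + -3*2 = 30
i=3: S_3 = 36 + -3*3 = 27
i=4: S_4 = 36 + -3*4 = 24
The first 5 terms are: [36, 33, 30, 27, 24]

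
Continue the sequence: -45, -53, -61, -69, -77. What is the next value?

Differences: -53 - -45 = -8
This is an arithmetic sequence with common difference d = -8.
Next term = -77 + -8 = -85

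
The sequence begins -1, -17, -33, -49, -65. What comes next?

Differences: -17 - -1 = -16
This is an arithmetic sequence with common difference d = -16.
Next term = -65 + -16 = -81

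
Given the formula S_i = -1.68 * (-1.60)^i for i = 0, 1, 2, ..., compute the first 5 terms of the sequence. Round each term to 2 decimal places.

This is a geometric sequence.
i=0: S_0 = -1.68 * (-1.6)^0 = -1.68
i=1: S_1 = -1.68 * (-1.6)^1 ≈ 2.69
i=2: S_2 = -1.68 * (-1.6)^2 ≈ -4.3
i=3: S_3 = -1.68 * (-1.6)^3 ≈ 6.88
i=4: S_4 = -1.68 * (-1.6)^4 ≈ -11.01
The first 5 terms are: [-1.68, 2.69, -4.3, 6.88, -11.01]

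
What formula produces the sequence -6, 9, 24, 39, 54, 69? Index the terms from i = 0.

Check differences: 9 - -6 = 15
24 - 9 = 15
Common difference d = 15.
First term a = -6.
Formula: S_i = -6 + 15*i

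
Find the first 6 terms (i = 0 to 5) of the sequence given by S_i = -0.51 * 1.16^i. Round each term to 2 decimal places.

This is a geometric sequence.
i=0: S_0 = -0.51 * 1.16^0 = -0.51
i=1: S_1 = -0.51 * 1.16^1 ≈ -0.59
i=2: S_2 = -0.51 * 1.16^2 ≈ -0.69
i=3: S_3 = -0.51 * 1.16^3 ≈ -0.8
i=4: S_4 = -0.51 * 1.16^4 ≈ -0.92
i=5: S_5 = -0.51 * 1.16^5 ≈ -1.07
The first 6 terms are: [-0.51, -0.59, -0.69, -0.8, -0.92, -1.07]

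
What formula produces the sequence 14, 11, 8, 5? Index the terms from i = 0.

Check differences: 11 - 14 = -3
8 - 11 = -3
Common difference d = -3.
First term a = 14.
Formula: S_i = 14 - 3*i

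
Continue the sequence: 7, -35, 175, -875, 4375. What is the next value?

Ratios: -35 / 7 = -5.0
This is a geometric sequence with common ratio r = -5.
Next term = 4375 * -5 = -21875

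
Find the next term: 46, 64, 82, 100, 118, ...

Differences: 64 - 46 = 18
This is an arithmetic sequence with common difference d = 18.
Next term = 118 + 18 = 136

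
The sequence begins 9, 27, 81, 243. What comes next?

Ratios: 27 / 9 = 3.0
This is a geometric sequence with common ratio r = 3.
Next term = 243 * 3 = 729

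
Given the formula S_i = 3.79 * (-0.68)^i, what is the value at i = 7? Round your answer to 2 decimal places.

S_7 = 3.79 * (-0.68)^7 ≈ 3.79 * -0.0672 ≈ -0.25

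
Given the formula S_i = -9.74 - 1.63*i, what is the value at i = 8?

S_8 = -9.74 + -1.63*8 = -9.74 + -13.04 = -22.78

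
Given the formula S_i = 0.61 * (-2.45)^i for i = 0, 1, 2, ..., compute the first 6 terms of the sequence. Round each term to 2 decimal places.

This is a geometric sequence.
i=0: S_0 = 0.61 * (-2.45)^0 = 0.61
i=1: S_1 = 0.61 * (-2.45)^1 ≈ -1.49
i=2: S_2 = 0.61 * (-2.45)^2 ≈ 3.66
i=3: S_3 = 0.61 * (-2.45)^3 ≈ -8.97
i=4: S_4 = 0.61 * (-2.45)^4 ≈ 21.98
i=5: S_5 = 0.61 * (-2.45)^5 ≈ -53.85
The first 6 terms are: [0.61, -1.49, 3.66, -8.97, 21.98, -53.85]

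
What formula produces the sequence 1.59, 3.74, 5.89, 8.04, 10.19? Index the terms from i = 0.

Check differences: 3.74 - 1.59 = 2.15
5.89 - 3.74 = 2.15
Common difference d = 2.15.
First term a = 1.59.
Formula: S_i = 1.59 + 2.15*i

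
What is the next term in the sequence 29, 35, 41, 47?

Differences: 35 - 29 = 6
This is an arithmetic sequence with common difference d = 6.
Next term = 47 + 6 = 53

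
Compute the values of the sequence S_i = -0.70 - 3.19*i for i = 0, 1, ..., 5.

This is an arithmetic sequence.
i=0: S_0 = -0.7 + -3.19*0 = -0.7
i=1: S_1 = -0.7 + -3.19*1 = -3.89
i=2: S_2 = -0.7 + -3.19*2 = -7.08
i=3: S_3 = -0.7 + -3.19*3 = -10.27
i=4: S_4 = -0.7 + -3.19*4 = -13.46
i=5: S_5 = -0.7 + -3.19*5 = -16.65
The first 6 terms are: [-0.7, -3.89, -7.08, -10.27, -13.46, -16.65]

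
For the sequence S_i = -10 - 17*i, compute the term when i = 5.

S_5 = -10 + -17*5 = -10 + -85 = -95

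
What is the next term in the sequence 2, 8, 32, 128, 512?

Ratios: 8 / 2 = 4.0
This is a geometric sequence with common ratio r = 4.
Next term = 512 * 4 = 2048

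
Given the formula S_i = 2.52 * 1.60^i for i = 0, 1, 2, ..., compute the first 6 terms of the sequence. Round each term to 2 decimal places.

This is a geometric sequence.
i=0: S_0 = 2.52 * 1.6^0 = 2.52
i=1: S_1 = 2.52 * 1.6^1 ≈ 4.03
i=2: S_2 = 2.52 * 1.6^2 ≈ 6.45
i=3: S_3 = 2.52 * 1.6^3 ≈ 10.32
i=4: S_4 = 2.52 * 1.6^4 ≈ 16.52
i=5: S_5 = 2.52 * 1.6^5 ≈ 26.42
The first 6 terms are: [2.52, 4.03, 6.45, 10.32, 16.52, 26.42]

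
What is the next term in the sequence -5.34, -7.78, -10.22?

Differences: -7.78 - -5.34 = -2.44
This is an arithmetic sequence with common difference d = -2.44.
Next term = -10.22 + -2.44 = -12.66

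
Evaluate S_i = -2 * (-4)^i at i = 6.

S_6 = -2 * (-4)^6 = -2 * 4096 = -8192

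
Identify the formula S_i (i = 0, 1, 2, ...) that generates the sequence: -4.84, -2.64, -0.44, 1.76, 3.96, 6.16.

Check differences: -2.64 - -4.84 = 2.2
-0.44 - -2.64 = 2.2
Common difference d = 2.2.
First term a = -4.84.
Formula: S_i = -4.84 + 2.20*i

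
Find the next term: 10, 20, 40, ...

Ratios: 20 / 10 = 2.0
This is a geometric sequence with common ratio r = 2.
Next term = 40 * 2 = 80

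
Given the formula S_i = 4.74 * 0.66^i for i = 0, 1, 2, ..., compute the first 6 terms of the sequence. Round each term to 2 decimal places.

This is a geometric sequence.
i=0: S_0 = 4.74 * 0.66^0 = 4.74
i=1: S_1 = 4.74 * 0.66^1 ≈ 3.13
i=2: S_2 = 4.74 * 0.66^2 ≈ 2.06
i=3: S_3 = 4.74 * 0.66^3 ≈ 1.36
i=4: S_4 = 4.74 * 0.66^4 ≈ 0.9
i=5: S_5 = 4.74 * 0.66^5 ≈ 0.59
The first 6 terms are: [4.74, 3.13, 2.06, 1.36, 0.9, 0.59]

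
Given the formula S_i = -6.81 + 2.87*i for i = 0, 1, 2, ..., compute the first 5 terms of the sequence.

This is an arithmetic sequence.
i=0: S_0 = -6.81 + 2.87*0 = -6.81
i=1: S_1 = -6.81 + 2.87*1 = -3.94
i=2: S_2 = -6.81 + 2.87*2 = -1.07
i=3: S_3 = -6.81 + 2.87*3 = 1.8
i=4: S_4 = -6.81 + 2.87*4 = 4.67
The first 5 terms are: [-6.81, -3.94, -1.07, 1.8, 4.67]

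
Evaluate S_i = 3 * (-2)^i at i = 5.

S_5 = 3 * (-2)^5 = 3 * -32 = -96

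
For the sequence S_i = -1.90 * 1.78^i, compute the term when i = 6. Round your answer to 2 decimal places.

S_6 = -1.9 * 1.78^6 ≈ -1.9 * 31.8068 ≈ -60.43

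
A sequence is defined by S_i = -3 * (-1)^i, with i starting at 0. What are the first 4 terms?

This is a geometric sequence.
i=0: S_0 = -3 * (-1)^0 = -3
i=1: S_1 = -3 * (-1)^1 = 3
i=2: S_2 = -3 * (-1)^2 = -3
i=3: S_3 = -3 * (-1)^3 = 3
The first 4 terms are: [-3, 3, -3, 3]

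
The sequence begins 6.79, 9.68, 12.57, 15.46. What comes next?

Differences: 9.68 - 6.79 = 2.89
This is an arithmetic sequence with common difference d = 2.89.
Next term = 15.46 + 2.89 = 18.35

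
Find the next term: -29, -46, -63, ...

Differences: -46 - -29 = -17
This is an arithmetic sequence with common difference d = -17.
Next term = -63 + -17 = -80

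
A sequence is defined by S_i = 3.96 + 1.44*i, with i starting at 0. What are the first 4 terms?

This is an arithmetic sequence.
i=0: S_0 = 3.96 + 1.44*0 = 3.96
i=1: S_1 = 3.96 + 1.44*1 = 5.4
i=2: S_2 = 3.96 + 1.44*2 = 6.84
i=3: S_3 = 3.96 + 1.44*3 = 8.28
The first 4 terms are: [3.96, 5.4, 6.84, 8.28]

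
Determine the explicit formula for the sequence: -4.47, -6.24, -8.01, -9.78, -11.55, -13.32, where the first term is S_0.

Check differences: -6.24 - -4.47 = -1.77
-8.01 - -6.24 = -1.77
Common difference d = -1.77.
First term a = -4.47.
Formula: S_i = -4.47 - 1.77*i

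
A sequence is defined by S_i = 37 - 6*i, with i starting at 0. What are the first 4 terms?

This is an arithmetic sequence.
i=0: S_0 = 37 + -6*0 = 37
i=1: S_1 = 37 + -6*1 = 31
i=2: S_2 = 37 + -6*2 = 25
i=3: S_3 = 37 + -6*3 = 19
The first 4 terms are: [37, 31, 25, 19]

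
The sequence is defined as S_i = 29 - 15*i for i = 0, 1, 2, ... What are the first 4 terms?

This is an arithmetic sequence.
i=0: S_0 = 29 + -15*0 = 29
i=1: S_1 = 29 + -15*1 = 14
i=2: S_2 = 29 + -15*2 = -1
i=3: S_3 = 29 + -15*3 = -16
The first 4 terms are: [29, 14, -1, -16]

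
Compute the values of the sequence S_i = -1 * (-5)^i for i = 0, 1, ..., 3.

This is a geometric sequence.
i=0: S_0 = -1 * (-5)^0 = -1
i=1: S_1 = -1 * (-5)^1 = 5
i=2: S_2 = -1 * (-5)^2 = -25
i=3: S_3 = -1 * (-5)^3 = 125
The first 4 terms are: [-1, 5, -25, 125]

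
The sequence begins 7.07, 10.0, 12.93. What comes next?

Differences: 10.0 - 7.07 = 2.93
This is an arithmetic sequence with common difference d = 2.93.
Next term = 12.93 + 2.93 = 15.86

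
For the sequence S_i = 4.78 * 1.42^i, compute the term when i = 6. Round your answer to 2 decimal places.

S_6 = 4.78 * 1.42^6 ≈ 4.78 * 8.1984 ≈ 39.19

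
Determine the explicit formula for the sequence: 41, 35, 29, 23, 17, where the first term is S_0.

Check differences: 35 - 41 = -6
29 - 35 = -6
Common difference d = -6.
First term a = 41.
Formula: S_i = 41 - 6*i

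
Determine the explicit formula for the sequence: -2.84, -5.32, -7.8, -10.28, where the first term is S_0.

Check differences: -5.32 - -2.84 = -2.48
-7.8 - -5.32 = -2.48
Common difference d = -2.48.
First term a = -2.84.
Formula: S_i = -2.84 - 2.48*i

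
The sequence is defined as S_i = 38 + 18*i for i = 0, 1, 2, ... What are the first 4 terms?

This is an arithmetic sequence.
i=0: S_0 = 38 + 18*0 = 38
i=1: S_1 = 38 + 18*1 = 56
i=2: S_2 = 38 + 18*2 = 74
i=3: S_3 = 38 + 18*3 = 92
The first 4 terms are: [38, 56, 74, 92]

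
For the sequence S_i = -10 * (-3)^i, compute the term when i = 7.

S_7 = -10 * (-3)^7 = -10 * -2187 = 21870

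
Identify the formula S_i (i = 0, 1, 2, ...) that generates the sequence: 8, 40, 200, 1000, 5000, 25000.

Check ratios: 40 / 8 = 5.0
Common ratio r = 5.
First term a = 8.
Formula: S_i = 8 * 5^i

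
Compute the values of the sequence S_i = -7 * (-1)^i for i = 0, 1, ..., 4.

This is a geometric sequence.
i=0: S_0 = -7 * (-1)^0 = -7
i=1: S_1 = -7 * (-1)^1 = 7
i=2: S_2 = -7 * (-1)^2 = -7
i=3: S_3 = -7 * (-1)^3 = 7
i=4: S_4 = -7 * (-1)^4 = -7
The first 5 terms are: [-7, 7, -7, 7, -7]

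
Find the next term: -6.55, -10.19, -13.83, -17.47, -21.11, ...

Differences: -10.19 - -6.55 = -3.64
This is an arithmetic sequence with common difference d = -3.64.
Next term = -21.11 + -3.64 = -24.75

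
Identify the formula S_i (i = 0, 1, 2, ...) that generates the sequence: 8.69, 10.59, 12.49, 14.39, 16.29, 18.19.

Check differences: 10.59 - 8.69 = 1.9
12.49 - 10.59 = 1.9
Common difference d = 1.9.
First term a = 8.69.
Formula: S_i = 8.69 + 1.90*i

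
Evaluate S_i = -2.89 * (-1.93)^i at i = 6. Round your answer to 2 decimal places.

S_6 = -2.89 * (-1.93)^6 ≈ -2.89 * 51.6825 ≈ -149.36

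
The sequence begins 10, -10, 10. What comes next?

Ratios: -10 / 10 = -1.0
This is a geometric sequence with common ratio r = -1.
Next term = 10 * -1 = -10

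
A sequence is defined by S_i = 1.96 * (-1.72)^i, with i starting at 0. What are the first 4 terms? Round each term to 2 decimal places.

This is a geometric sequence.
i=0: S_0 = 1.96 * (-1.72)^0 = 1.96
i=1: S_1 = 1.96 * (-1.72)^1 ≈ -3.37
i=2: S_2 = 1.96 * (-1.72)^2 ≈ 5.8
i=3: S_3 = 1.96 * (-1.72)^3 ≈ -9.97
The first 4 terms are: [1.96, -3.37, 5.8, -9.97]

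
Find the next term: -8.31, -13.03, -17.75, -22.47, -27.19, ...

Differences: -13.03 - -8.31 = -4.72
This is an arithmetic sequence with common difference d = -4.72.
Next term = -27.19 + -4.72 = -31.91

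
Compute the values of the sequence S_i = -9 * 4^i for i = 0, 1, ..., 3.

This is a geometric sequence.
i=0: S_0 = -9 * 4^0 = -9
i=1: S_1 = -9 * 4^1 = -36
i=2: S_2 = -9 * 4^2 = -144
i=3: S_3 = -9 * 4^3 = -576
The first 4 terms are: [-9, -36, -144, -576]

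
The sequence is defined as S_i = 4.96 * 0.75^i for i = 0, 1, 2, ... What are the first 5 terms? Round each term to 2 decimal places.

This is a geometric sequence.
i=0: S_0 = 4.96 * 0.75^0 = 4.96
i=1: S_1 = 4.96 * 0.75^1 = 3.72
i=2: S_2 = 4.96 * 0.75^2 = 2.79
i=3: S_3 = 4.96 * 0.75^3 ≈ 2.09
i=4: S_4 = 4.96 * 0.75^4 ≈ 1.57
The first 5 terms are: [4.96, 3.72, 2.79, 2.09, 1.57]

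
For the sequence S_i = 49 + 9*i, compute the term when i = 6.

S_6 = 49 + 9*6 = 49 + 54 = 103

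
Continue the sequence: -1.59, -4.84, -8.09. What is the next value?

Differences: -4.84 - -1.59 = -3.25
This is an arithmetic sequence with common difference d = -3.25.
Next term = -8.09 + -3.25 = -11.34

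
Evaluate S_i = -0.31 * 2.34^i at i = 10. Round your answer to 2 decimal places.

S_10 = -0.31 * 2.34^10 ≈ -0.31 * 4922.1923 ≈ -1525.88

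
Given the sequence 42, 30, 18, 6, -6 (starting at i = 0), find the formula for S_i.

Check differences: 30 - 42 = -12
18 - 30 = -12
Common difference d = -12.
First term a = 42.
Formula: S_i = 42 - 12*i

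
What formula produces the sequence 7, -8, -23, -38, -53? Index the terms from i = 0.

Check differences: -8 - 7 = -15
-23 - -8 = -15
Common difference d = -15.
First term a = 7.
Formula: S_i = 7 - 15*i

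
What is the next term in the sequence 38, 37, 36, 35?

Differences: 37 - 38 = -1
This is an arithmetic sequence with common difference d = -1.
Next term = 35 + -1 = 34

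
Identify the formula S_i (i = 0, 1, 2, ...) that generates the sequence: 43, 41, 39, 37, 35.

Check differences: 41 - 43 = -2
39 - 41 = -2
Common difference d = -2.
First term a = 43.
Formula: S_i = 43 - 2*i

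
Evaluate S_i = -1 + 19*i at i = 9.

S_9 = -1 + 19*9 = -1 + 171 = 170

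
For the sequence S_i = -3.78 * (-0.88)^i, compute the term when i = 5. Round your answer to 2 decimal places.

S_5 = -3.78 * (-0.88)^5 ≈ -3.78 * -0.5277 ≈ 1.99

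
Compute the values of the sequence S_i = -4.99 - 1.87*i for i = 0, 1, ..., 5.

This is an arithmetic sequence.
i=0: S_0 = -4.99 + -1.87*0 = -4.99
i=1: S_1 = -4.99 + -1.87*1 = -6.86
i=2: S_2 = -4.99 + -1.87*2 = -8.73
i=3: S_3 = -4.99 + -1.87*3 = -10.6
i=4: S_4 = -4.99 + -1.87*4 = -12.47
i=5: S_5 = -4.99 + -1.87*5 = -14.34
The first 6 terms are: [-4.99, -6.86, -8.73, -10.6, -12.47, -14.34]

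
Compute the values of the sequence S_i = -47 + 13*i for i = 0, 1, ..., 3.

This is an arithmetic sequence.
i=0: S_0 = -47 + 13*0 = -47
i=1: S_1 = -47 + 13*1 = -34
i=2: S_2 = -47 + 13*2 = -21
i=3: S_3 = -47 + 13*3 = -8
The first 4 terms are: [-47, -34, -21, -8]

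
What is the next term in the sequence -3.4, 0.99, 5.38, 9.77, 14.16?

Differences: 0.99 - -3.4 = 4.39
This is an arithmetic sequence with common difference d = 4.39.
Next term = 14.16 + 4.39 = 18.55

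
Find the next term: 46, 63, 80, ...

Differences: 63 - 46 = 17
This is an arithmetic sequence with common difference d = 17.
Next term = 80 + 17 = 97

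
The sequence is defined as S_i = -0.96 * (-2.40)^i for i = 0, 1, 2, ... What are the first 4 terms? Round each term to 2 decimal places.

This is a geometric sequence.
i=0: S_0 = -0.96 * (-2.4)^0 = -0.96
i=1: S_1 = -0.96 * (-2.4)^1 ≈ 2.3
i=2: S_2 = -0.96 * (-2.4)^2 ≈ -5.53
i=3: S_3 = -0.96 * (-2.4)^3 ≈ 13.27
The first 4 terms are: [-0.96, 2.3, -5.53, 13.27]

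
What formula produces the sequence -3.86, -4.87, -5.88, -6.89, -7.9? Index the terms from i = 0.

Check differences: -4.87 - -3.86 = -1.01
-5.88 - -4.87 = -1.01
Common difference d = -1.01.
First term a = -3.86.
Formula: S_i = -3.86 - 1.01*i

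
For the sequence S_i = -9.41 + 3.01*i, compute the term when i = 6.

S_6 = -9.41 + 3.01*6 = -9.41 + 18.06 = 8.65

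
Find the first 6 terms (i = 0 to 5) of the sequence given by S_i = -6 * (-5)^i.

This is a geometric sequence.
i=0: S_0 = -6 * (-5)^0 = -6
i=1: S_1 = -6 * (-5)^1 = 30
i=2: S_2 = -6 * (-5)^2 = -150
i=3: S_3 = -6 * (-5)^3 = 750
i=4: S_4 = -6 * (-5)^4 = -3750
i=5: S_5 = -6 * (-5)^5 = 18750
The first 6 terms are: [-6, 30, -150, 750, -3750, 18750]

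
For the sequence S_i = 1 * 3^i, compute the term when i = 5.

S_5 = 1 * 3^5 = 1 * 243 = 243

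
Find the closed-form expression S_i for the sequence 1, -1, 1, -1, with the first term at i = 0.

Check ratios: -1 / 1 = -1.0
Common ratio r = -1.
First term a = 1.
Formula: S_i = 1 * (-1)^i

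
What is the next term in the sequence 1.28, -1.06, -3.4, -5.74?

Differences: -1.06 - 1.28 = -2.34
This is an arithmetic sequence with common difference d = -2.34.
Next term = -5.74 + -2.34 = -8.08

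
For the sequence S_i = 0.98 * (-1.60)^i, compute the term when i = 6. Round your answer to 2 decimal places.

S_6 = 0.98 * (-1.6)^6 ≈ 0.98 * 16.7772 ≈ 16.44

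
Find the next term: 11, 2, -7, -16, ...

Differences: 2 - 11 = -9
This is an arithmetic sequence with common difference d = -9.
Next term = -16 + -9 = -25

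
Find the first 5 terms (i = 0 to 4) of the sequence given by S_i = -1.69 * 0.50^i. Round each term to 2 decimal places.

This is a geometric sequence.
i=0: S_0 = -1.69 * 0.5^0 = -1.69
i=1: S_1 = -1.69 * 0.5^1 ≈ -0.85
i=2: S_2 = -1.69 * 0.5^2 ≈ -0.42
i=3: S_3 = -1.69 * 0.5^3 ≈ -0.21
i=4: S_4 = -1.69 * 0.5^4 ≈ -0.11
The first 5 terms are: [-1.69, -0.85, -0.42, -0.21, -0.11]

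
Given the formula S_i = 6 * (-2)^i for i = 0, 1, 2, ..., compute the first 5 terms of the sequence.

This is a geometric sequence.
i=0: S_0 = 6 * (-2)^0 = 6
i=1: S_1 = 6 * (-2)^1 = -12
i=2: S_2 = 6 * (-2)^2 = 24
i=3: S_3 = 6 * (-2)^3 = -48
i=4: S_4 = 6 * (-2)^4 = 96
The first 5 terms are: [6, -12, 24, -48, 96]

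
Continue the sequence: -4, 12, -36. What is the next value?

Ratios: 12 / -4 = -3.0
This is a geometric sequence with common ratio r = -3.
Next term = -36 * -3 = 108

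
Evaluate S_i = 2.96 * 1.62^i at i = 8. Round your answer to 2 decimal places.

S_8 = 2.96 * 1.62^8 ≈ 2.96 * 47.4373 ≈ 140.41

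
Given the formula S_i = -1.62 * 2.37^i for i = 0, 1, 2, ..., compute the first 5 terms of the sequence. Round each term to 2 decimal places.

This is a geometric sequence.
i=0: S_0 = -1.62 * 2.37^0 = -1.62
i=1: S_1 = -1.62 * 2.37^1 ≈ -3.84
i=2: S_2 = -1.62 * 2.37^2 ≈ -9.1
i=3: S_3 = -1.62 * 2.37^3 ≈ -21.57
i=4: S_4 = -1.62 * 2.37^4 ≈ -51.11
The first 5 terms are: [-1.62, -3.84, -9.1, -21.57, -51.11]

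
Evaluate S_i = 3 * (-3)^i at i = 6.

S_6 = 3 * (-3)^6 = 3 * 729 = 2187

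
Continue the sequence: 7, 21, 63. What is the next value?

Ratios: 21 / 7 = 3.0
This is a geometric sequence with common ratio r = 3.
Next term = 63 * 3 = 189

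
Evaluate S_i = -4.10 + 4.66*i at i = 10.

S_10 = -4.1 + 4.66*10 = -4.1 + 46.6 = 42.5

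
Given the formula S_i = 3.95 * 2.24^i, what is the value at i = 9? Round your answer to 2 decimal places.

S_9 = 3.95 * 2.24^9 ≈ 3.95 * 1419.8163 ≈ 5608.27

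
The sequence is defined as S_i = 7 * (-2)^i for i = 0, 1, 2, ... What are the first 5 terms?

This is a geometric sequence.
i=0: S_0 = 7 * (-2)^0 = 7
i=1: S_1 = 7 * (-2)^1 = -14
i=2: S_2 = 7 * (-2)^2 = 28
i=3: S_3 = 7 * (-2)^3 = -56
i=4: S_4 = 7 * (-2)^4 = 112
The first 5 terms are: [7, -14, 28, -56, 112]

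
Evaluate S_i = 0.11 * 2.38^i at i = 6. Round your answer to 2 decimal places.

S_6 = 0.11 * 2.38^6 ≈ 0.11 * 181.7447 ≈ 19.99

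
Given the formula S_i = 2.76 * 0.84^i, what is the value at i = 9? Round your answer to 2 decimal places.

S_9 = 2.76 * 0.84^9 ≈ 2.76 * 0.2082 ≈ 0.57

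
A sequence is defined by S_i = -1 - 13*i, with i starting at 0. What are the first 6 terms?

This is an arithmetic sequence.
i=0: S_0 = -1 + -13*0 = -1
i=1: S_1 = -1 + -13*1 = -14
i=2: S_2 = -1 + -13*2 = -27
i=3: S_3 = -1 + -13*3 = -40
i=4: S_4 = -1 + -13*4 = -53
i=5: S_5 = -1 + -13*5 = -66
The first 6 terms are: [-1, -14, -27, -40, -53, -66]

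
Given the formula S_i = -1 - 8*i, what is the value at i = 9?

S_9 = -1 + -8*9 = -1 + -72 = -73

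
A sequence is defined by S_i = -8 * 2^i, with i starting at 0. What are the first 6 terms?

This is a geometric sequence.
i=0: S_0 = -8 * 2^0 = -8
i=1: S_1 = -8 * 2^1 = -16
i=2: S_2 = -8 * 2^2 = -32
i=3: S_3 = -8 * 2^3 = -64
i=4: S_4 = -8 * 2^4 = -128
i=5: S_5 = -8 * 2^5 = -256
The first 6 terms are: [-8, -16, -32, -64, -128, -256]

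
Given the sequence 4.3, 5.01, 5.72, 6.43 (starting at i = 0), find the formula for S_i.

Check differences: 5.01 - 4.3 = 0.71
5.72 - 5.01 = 0.71
Common difference d = 0.71.
First term a = 4.3.
Formula: S_i = 4.30 + 0.71*i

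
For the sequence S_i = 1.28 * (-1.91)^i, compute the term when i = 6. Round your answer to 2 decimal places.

S_6 = 1.28 * (-1.91)^6 ≈ 1.28 * 48.5512 ≈ 62.15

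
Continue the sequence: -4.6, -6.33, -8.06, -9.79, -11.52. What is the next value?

Differences: -6.33 - -4.6 = -1.73
This is an arithmetic sequence with common difference d = -1.73.
Next term = -11.52 + -1.73 = -13.25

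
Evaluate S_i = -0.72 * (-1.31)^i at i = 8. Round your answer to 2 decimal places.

S_8 = -0.72 * (-1.31)^8 ≈ -0.72 * 8.673 ≈ -6.24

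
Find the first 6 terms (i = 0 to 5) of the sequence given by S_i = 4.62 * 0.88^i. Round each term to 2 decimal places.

This is a geometric sequence.
i=0: S_0 = 4.62 * 0.88^0 = 4.62
i=1: S_1 = 4.62 * 0.88^1 ≈ 4.07
i=2: S_2 = 4.62 * 0.88^2 ≈ 3.58
i=3: S_3 = 4.62 * 0.88^3 ≈ 3.15
i=4: S_4 = 4.62 * 0.88^4 ≈ 2.77
i=5: S_5 = 4.62 * 0.88^5 ≈ 2.44
The first 6 terms are: [4.62, 4.07, 3.58, 3.15, 2.77, 2.44]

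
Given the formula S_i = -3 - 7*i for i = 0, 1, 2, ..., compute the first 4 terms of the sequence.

This is an arithmetic sequence.
i=0: S_0 = -3 + -7*0 = -3
i=1: S_1 = -3 + -7*1 = -10
i=2: S_2 = -3 + -7*2 = -17
i=3: S_3 = -3 + -7*3 = -24
The first 4 terms are: [-3, -10, -17, -24]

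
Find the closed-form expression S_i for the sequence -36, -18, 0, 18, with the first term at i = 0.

Check differences: -18 - -36 = 18
0 - -18 = 18
Common difference d = 18.
First term a = -36.
Formula: S_i = -36 + 18*i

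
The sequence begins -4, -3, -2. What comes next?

Differences: -3 - -4 = 1
This is an arithmetic sequence with common difference d = 1.
Next term = -2 + 1 = -1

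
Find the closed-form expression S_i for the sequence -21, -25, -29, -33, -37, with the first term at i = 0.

Check differences: -25 - -21 = -4
-29 - -25 = -4
Common difference d = -4.
First term a = -21.
Formula: S_i = -21 - 4*i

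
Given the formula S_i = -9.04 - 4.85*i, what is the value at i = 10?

S_10 = -9.04 + -4.85*10 = -9.04 + -48.5 = -57.54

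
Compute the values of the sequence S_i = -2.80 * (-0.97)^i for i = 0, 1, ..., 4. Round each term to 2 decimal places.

This is a geometric sequence.
i=0: S_0 = -2.8 * (-0.97)^0 = -2.8
i=1: S_1 = -2.8 * (-0.97)^1 ≈ 2.72
i=2: S_2 = -2.8 * (-0.97)^2 ≈ -2.63
i=3: S_3 = -2.8 * (-0.97)^3 ≈ 2.56
i=4: S_4 = -2.8 * (-0.97)^4 ≈ -2.48
The first 5 terms are: [-2.8, 2.72, -2.63, 2.56, -2.48]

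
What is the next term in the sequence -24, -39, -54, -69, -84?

Differences: -39 - -24 = -15
This is an arithmetic sequence with common difference d = -15.
Next term = -84 + -15 = -99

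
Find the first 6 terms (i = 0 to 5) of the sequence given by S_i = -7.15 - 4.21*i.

This is an arithmetic sequence.
i=0: S_0 = -7.15 + -4.21*0 = -7.15
i=1: S_1 = -7.15 + -4.21*1 = -11.36
i=2: S_2 = -7.15 + -4.21*2 = -15.57
i=3: S_3 = -7.15 + -4.21*3 = -19.78
i=4: S_4 = -7.15 + -4.21*4 = -23.99
i=5: S_5 = -7.15 + -4.21*5 = -28.2
The first 6 terms are: [-7.15, -11.36, -15.57, -19.78, -23.99, -28.2]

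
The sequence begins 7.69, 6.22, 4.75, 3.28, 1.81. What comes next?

Differences: 6.22 - 7.69 = -1.47
This is an arithmetic sequence with common difference d = -1.47.
Next term = 1.81 + -1.47 = 0.34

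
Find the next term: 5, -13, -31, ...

Differences: -13 - 5 = -18
This is an arithmetic sequence with common difference d = -18.
Next term = -31 + -18 = -49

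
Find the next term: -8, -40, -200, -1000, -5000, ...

Ratios: -40 / -8 = 5.0
This is a geometric sequence with common ratio r = 5.
Next term = -5000 * 5 = -25000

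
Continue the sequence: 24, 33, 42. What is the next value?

Differences: 33 - 24 = 9
This is an arithmetic sequence with common difference d = 9.
Next term = 42 + 9 = 51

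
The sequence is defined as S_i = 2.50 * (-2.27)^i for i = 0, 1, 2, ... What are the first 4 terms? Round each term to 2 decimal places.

This is a geometric sequence.
i=0: S_0 = 2.5 * (-2.27)^0 = 2.5
i=1: S_1 = 2.5 * (-2.27)^1 ≈ -5.68
i=2: S_2 = 2.5 * (-2.27)^2 ≈ 12.88
i=3: S_3 = 2.5 * (-2.27)^3 ≈ -29.24
The first 4 terms are: [2.5, -5.68, 12.88, -29.24]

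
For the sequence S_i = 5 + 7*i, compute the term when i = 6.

S_6 = 5 + 7*6 = 5 + 42 = 47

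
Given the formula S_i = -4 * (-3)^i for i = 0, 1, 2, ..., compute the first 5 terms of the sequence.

This is a geometric sequence.
i=0: S_0 = -4 * (-3)^0 = -4
i=1: S_1 = -4 * (-3)^1 = 12
i=2: S_2 = -4 * (-3)^2 = -36
i=3: S_3 = -4 * (-3)^3 = 108
i=4: S_4 = -4 * (-3)^4 = -324
The first 5 terms are: [-4, 12, -36, 108, -324]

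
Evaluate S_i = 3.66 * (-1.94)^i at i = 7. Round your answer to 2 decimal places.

S_7 = 3.66 * (-1.94)^7 ≈ 3.66 * -103.4218 ≈ -378.52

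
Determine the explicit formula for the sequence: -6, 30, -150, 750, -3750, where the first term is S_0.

Check ratios: 30 / -6 = -5.0
Common ratio r = -5.
First term a = -6.
Formula: S_i = -6 * (-5)^i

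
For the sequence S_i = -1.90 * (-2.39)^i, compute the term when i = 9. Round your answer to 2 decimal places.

S_9 = -1.9 * (-2.39)^9 ≈ -1.9 * -2544.3749 ≈ 4834.31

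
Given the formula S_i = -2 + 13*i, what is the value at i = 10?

S_10 = -2 + 13*10 = -2 + 130 = 128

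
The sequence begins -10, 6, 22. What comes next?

Differences: 6 - -10 = 16
This is an arithmetic sequence with common difference d = 16.
Next term = 22 + 16 = 38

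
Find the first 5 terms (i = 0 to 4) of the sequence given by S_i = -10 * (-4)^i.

This is a geometric sequence.
i=0: S_0 = -10 * (-4)^0 = -10
i=1: S_1 = -10 * (-4)^1 = 40
i=2: S_2 = -10 * (-4)^2 = -160
i=3: S_3 = -10 * (-4)^3 = 640
i=4: S_4 = -10 * (-4)^4 = -2560
The first 5 terms are: [-10, 40, -160, 640, -2560]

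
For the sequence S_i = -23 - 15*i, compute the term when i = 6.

S_6 = -23 + -15*6 = -23 + -90 = -113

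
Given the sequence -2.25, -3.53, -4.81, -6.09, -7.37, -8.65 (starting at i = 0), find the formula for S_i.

Check differences: -3.53 - -2.25 = -1.28
-4.81 - -3.53 = -1.28
Common difference d = -1.28.
First term a = -2.25.
Formula: S_i = -2.25 - 1.28*i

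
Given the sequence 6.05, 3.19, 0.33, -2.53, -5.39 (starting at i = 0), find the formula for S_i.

Check differences: 3.19 - 6.05 = -2.86
0.33 - 3.19 = -2.86
Common difference d = -2.86.
First term a = 6.05.
Formula: S_i = 6.05 - 2.86*i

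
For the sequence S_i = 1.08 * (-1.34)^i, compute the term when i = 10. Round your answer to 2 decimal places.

S_10 = 1.08 * (-1.34)^10 ≈ 1.08 * 18.6659 ≈ 20.16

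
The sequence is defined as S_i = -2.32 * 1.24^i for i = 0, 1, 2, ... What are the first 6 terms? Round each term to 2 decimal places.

This is a geometric sequence.
i=0: S_0 = -2.32 * 1.24^0 = -2.32
i=1: S_1 = -2.32 * 1.24^1 ≈ -2.88
i=2: S_2 = -2.32 * 1.24^2 ≈ -3.57
i=3: S_3 = -2.32 * 1.24^3 ≈ -4.42
i=4: S_4 = -2.32 * 1.24^4 ≈ -5.48
i=5: S_5 = -2.32 * 1.24^5 ≈ -6.8
The first 6 terms are: [-2.32, -2.88, -3.57, -4.42, -5.48, -6.8]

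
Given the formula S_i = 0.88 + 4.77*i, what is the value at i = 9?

S_9 = 0.88 + 4.77*9 = 0.88 + 42.93 = 43.81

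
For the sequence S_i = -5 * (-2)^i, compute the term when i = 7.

S_7 = -5 * (-2)^7 = -5 * -128 = 640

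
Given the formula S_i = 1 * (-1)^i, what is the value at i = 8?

S_8 = 1 * (-1)^8 = 1 * 1 = 1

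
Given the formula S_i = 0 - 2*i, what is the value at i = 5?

S_5 = 0 + -2*5 = 0 + -10 = -10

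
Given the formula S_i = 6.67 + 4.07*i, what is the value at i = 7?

S_7 = 6.67 + 4.07*7 = 6.67 + 28.49 = 35.16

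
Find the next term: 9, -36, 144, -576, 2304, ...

Ratios: -36 / 9 = -4.0
This is a geometric sequence with common ratio r = -4.
Next term = 2304 * -4 = -9216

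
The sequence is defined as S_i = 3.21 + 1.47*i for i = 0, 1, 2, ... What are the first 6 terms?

This is an arithmetic sequence.
i=0: S_0 = 3.21 + 1.47*0 = 3.21
i=1: S_1 = 3.21 + 1.47*1 = 4.68
i=2: S_2 = 3.21 + 1.47*2 = 6.15
i=3: S_3 = 3.21 + 1.47*3 = 7.62
i=4: S_4 = 3.21 + 1.47*4 = 9.09
i=5: S_5 = 3.21 + 1.47*5 = 10.56
The first 6 terms are: [3.21, 4.68, 6.15, 7.62, 9.09, 10.56]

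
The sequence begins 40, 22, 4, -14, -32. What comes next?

Differences: 22 - 40 = -18
This is an arithmetic sequence with common difference d = -18.
Next term = -32 + -18 = -50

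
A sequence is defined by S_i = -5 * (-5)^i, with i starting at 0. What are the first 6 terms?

This is a geometric sequence.
i=0: S_0 = -5 * (-5)^0 = -5
i=1: S_1 = -5 * (-5)^1 = 25
i=2: S_2 = -5 * (-5)^2 = -125
i=3: S_3 = -5 * (-5)^3 = 625
i=4: S_4 = -5 * (-5)^4 = -3125
i=5: S_5 = -5 * (-5)^5 = 15625
The first 6 terms are: [-5, 25, -125, 625, -3125, 15625]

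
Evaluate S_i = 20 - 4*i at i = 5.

S_5 = 20 + -4*5 = 20 + -20 = 0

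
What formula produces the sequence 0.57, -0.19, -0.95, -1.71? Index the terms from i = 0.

Check differences: -0.19 - 0.57 = -0.76
-0.95 - -0.19 = -0.76
Common difference d = -0.76.
First term a = 0.57.
Formula: S_i = 0.57 - 0.76*i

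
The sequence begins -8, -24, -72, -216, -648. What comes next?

Ratios: -24 / -8 = 3.0
This is a geometric sequence with common ratio r = 3.
Next term = -648 * 3 = -1944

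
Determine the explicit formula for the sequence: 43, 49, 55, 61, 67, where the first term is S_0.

Check differences: 49 - 43 = 6
55 - 49 = 6
Common difference d = 6.
First term a = 43.
Formula: S_i = 43 + 6*i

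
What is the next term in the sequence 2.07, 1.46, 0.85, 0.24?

Differences: 1.46 - 2.07 = -0.61
This is an arithmetic sequence with common difference d = -0.61.
Next term = 0.24 + -0.61 = -0.37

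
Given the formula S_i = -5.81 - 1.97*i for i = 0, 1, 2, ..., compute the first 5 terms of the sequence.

This is an arithmetic sequence.
i=0: S_0 = -5.81 + -1.97*0 = -5.81
i=1: S_1 = -5.81 + -1.97*1 = -7.78
i=2: S_2 = -5.81 + -1.97*2 = -9.75
i=3: S_3 = -5.81 + -1.97*3 = -11.72
i=4: S_4 = -5.81 + -1.97*4 = -13.69
The first 5 terms are: [-5.81, -7.78, -9.75, -11.72, -13.69]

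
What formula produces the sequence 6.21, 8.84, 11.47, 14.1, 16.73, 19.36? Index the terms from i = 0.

Check differences: 8.84 - 6.21 = 2.63
11.47 - 8.84 = 2.63
Common difference d = 2.63.
First term a = 6.21.
Formula: S_i = 6.21 + 2.63*i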